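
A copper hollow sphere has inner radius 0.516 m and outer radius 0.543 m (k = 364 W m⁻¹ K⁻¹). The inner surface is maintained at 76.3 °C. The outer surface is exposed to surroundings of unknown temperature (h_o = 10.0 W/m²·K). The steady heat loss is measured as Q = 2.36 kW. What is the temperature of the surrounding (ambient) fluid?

Sum the resistances:
  R_copper = (1/0.516 − 1/0.543)/(4πk) = 0.09636/(4π·364) = 2.107×10^-5 K/W
  R_conv,out = 1/(4πr²h) = 1/(4π·0.543²·10.0) = 0.02699 K/W
ΣR = 0.02701 K/W
ΔT = Q·ΣR = 2360 × 0.02701 = 63.74 K
Heat flows outward, so T_out = T_in − ΔT = 76.3 − 63.74 = 12.6 °C

T_out = 12.6 °C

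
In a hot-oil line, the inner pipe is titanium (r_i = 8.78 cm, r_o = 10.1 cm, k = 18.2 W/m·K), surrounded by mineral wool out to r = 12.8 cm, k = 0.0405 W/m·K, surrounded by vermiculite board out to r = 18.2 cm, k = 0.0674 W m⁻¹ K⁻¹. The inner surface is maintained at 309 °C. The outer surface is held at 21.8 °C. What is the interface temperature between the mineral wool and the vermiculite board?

T = 157 °C

Resistance network (inner→outer):
  R'_titanium = ln(0.101/0.0878)/(2πk) = 0.1401/(2π·18.2) = 0.001225 m·K/W
  R'_mineral wool = ln(0.128/0.101)/(2πk) = 0.2369/(2π·0.0405) = 0.9310 m·K/W
  R'_vermiculite board = ln(0.182/0.128)/(2πk) = 0.3520/(2π·0.0674) = 0.8311 m·K/W
ΣR = 0.001225 + 0.9310 + 0.8311 = 1.763 m·K/W
Q' = ΔT/ΣR = (309 °C − 21.8 °C)/1.763 = 162.9 W/m
From the inner boundary to the mineral wool/vermiculite board interface, ΣR_partial = 0.9322 m·K/W.
T_interface = T_in − Q'·ΣR_partial = 309 °C − (162.9)(0.9322) = 157 °C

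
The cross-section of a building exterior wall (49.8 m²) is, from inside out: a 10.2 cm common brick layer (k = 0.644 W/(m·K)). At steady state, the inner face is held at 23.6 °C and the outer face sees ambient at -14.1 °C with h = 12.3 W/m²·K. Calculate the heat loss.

Q = 7830 W

Treat each layer as a resistance in series:
  R_common brick = L/(kA) = 0.102/(0.644·49.8) = 0.003180 K/W
  R_conv,out = 1/(hA) = 1/(12.3·49.8) = 0.001633 K/W
ΣR = 0.003180 + 0.001633 = 0.004813 K/W
Q = ΔT/ΣR = (23.6 °C − -14.1 °C)/0.004813 = 7830 W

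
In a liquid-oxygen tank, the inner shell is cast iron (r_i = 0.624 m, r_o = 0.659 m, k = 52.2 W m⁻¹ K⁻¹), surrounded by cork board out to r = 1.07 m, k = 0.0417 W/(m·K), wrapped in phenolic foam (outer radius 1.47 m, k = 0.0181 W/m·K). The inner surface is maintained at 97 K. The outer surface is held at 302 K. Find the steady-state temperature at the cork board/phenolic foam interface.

Series thermal resistances, inner to outer:
  R_cast iron = (1/0.624 − 1/0.659)/(4πk) = 0.08511/(4π·52.2) = 1.298×10^-4 K/W
  R_cork board = (1/0.659 − 1/1.07)/(4πk) = 0.5829/(4π·0.0417) = 1.112 K/W
  R_phenolic foam = (1/1.07 − 1/1.47)/(4πk) = 0.2543/(4π·0.0181) = 1.118 K/W
ΣR = 1.298×10^-4 + 1.112 + 1.118 = 2.230 K/W
Q = ΔT/ΣR = (97 K − 302 K)/2.230 = -91.93 W
From the inner boundary to the cork board/phenolic foam interface, ΣR_partial = 1.112 K/W.
T_interface = T_in − Q·ΣR_partial = 97 K − (-91.93)(1.112) = 199.2 K

T = 199.2 K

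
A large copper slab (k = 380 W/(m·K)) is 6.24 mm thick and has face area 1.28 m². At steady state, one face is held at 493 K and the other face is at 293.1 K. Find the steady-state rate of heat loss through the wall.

Q = 15600 kW

Q = kA·ΔT/L = 380 × 1.28 × |493 K − 293.1 K| / 0.00624 = 1.56×10^7 W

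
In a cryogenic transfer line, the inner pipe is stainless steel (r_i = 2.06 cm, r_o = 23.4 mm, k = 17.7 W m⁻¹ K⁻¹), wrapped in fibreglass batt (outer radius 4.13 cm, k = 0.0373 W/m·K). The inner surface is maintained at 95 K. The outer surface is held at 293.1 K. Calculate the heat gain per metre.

Treat each layer as a resistance in series:
  R'_stainless steel = ln(0.0234/0.0206)/(2πk) = 0.1274/(2π·17.7) = 0.001146 m·K/W
  R'_fibreglass batt = ln(0.0413/0.0234)/(2πk) = 0.5681/(2π·0.0373) = 2.424 m·K/W
ΣR = 0.001146 + 2.424 = 2.425 m·K/W
Q' = ΔT/ΣR = (95 K − 293.1 K)/2.425 = -81.7 W/m
(Negative Q' ⇒ heat flows inward; heat gain = 81.7 W/m.)

Q' = 81.7 W/m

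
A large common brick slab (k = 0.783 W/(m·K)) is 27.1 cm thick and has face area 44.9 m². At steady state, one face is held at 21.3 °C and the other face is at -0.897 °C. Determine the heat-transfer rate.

Q = kA·ΔT/L = 0.783 × 44.9 × |21.3 °C − -0.897 °C| / 0.271 = 2880 W

Q = 2.88 kW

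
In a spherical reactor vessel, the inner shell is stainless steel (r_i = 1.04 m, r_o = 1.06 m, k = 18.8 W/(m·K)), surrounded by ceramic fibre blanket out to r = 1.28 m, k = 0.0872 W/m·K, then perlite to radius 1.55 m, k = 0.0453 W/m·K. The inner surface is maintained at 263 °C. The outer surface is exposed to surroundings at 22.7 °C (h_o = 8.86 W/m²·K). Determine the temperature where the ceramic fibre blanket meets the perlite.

Treat each layer as a resistance in series:
  R_stainless steel = (1/1.04 − 1/1.06)/(4πk) = 0.01814/(4π·18.8) = 7.679×10^-5 K/W
  R_ceramic fibre blanket = (1/1.06 − 1/1.28)/(4πk) = 0.1621/(4π·0.0872) = 0.1480 K/W
  R_perlite = (1/1.28 − 1/1.55)/(4πk) = 0.1361/(4π·0.0453) = 0.2391 K/W
  R_conv,out = 1/(4πr²h) = 1/(4π·1.55²·8.86) = 0.003738 K/W
ΣR = 7.679×10^-5 + 0.1480 + 0.2391 + 0.003738 = 0.3909 K/W
Q = ΔT/ΣR = (263 °C − 22.7 °C)/0.3909 = 614.7 W
From the inner boundary to the ceramic fibre blanket/perlite interface, ΣR_partial = 0.1481 K/W.
T_interface = T_in − Q·ΣR_partial = 263 °C − (614.7)(0.1481) = 172 °C

T = 172 °C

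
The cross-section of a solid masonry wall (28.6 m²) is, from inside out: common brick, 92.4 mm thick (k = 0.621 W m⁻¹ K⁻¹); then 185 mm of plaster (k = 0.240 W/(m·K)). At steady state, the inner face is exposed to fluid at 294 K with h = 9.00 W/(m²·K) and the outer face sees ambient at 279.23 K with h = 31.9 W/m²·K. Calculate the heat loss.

Resistance network (inner→outer):
  R_conv,in = 1/(hA) = 1/(9.00·28.6) = 0.003885 K/W
  R_common brick = L/(kA) = 0.0924/(0.621·28.6) = 0.005203 K/W
  R_plaster = L/(kA) = 0.185/(0.240·28.6) = 0.02695 K/W
  R_conv,out = 1/(hA) = 1/(31.9·28.6) = 0.001096 K/W
ΣR = 0.003885 + 0.005203 + 0.02695 + 0.001096 = 0.03713 K/W
Q = ΔT/ΣR = (294 K − 279.23 K)/0.03713 = 398 W

Q = 398 W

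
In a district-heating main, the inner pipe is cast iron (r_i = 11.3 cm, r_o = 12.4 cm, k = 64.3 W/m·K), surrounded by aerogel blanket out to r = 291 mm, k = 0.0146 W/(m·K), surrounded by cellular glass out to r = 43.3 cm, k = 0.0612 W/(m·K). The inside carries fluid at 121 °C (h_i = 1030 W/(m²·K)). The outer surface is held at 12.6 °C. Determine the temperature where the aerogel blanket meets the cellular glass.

Resistance network (inner→outer):
  R'_conv,in = 1/(2πr h) = 1/(2π·0.113·1030) = 0.001367 m·K/W
  R'_cast iron = ln(0.124/0.113)/(2πk) = 0.09289/(2π·64.3) = 2.299×10^-4 m·K/W
  R'_aerogel blanket = ln(0.291/0.124)/(2πk) = 0.8530/(2π·0.0146) = 9.299 m·K/W
  R'_cellular glass = ln(0.433/0.291)/(2πk) = 0.3974/(2π·0.0612) = 1.034 m·K/W
ΣR = 0.001367 + 2.299×10^-4 + 9.299 + 1.034 = 10.33 m·K/W
Q' = ΔT/ΣR = (121 °C − 12.6 °C)/10.33 = 10.49 W/m
From the inner boundary to the aerogel blanket/cellular glass interface, ΣR_partial = 9.301 m·K/W.
T_interface = T_in − Q'·ΣR_partial = 121 °C − (10.49)(9.301) = 23.4 °C

T = 23.4 °C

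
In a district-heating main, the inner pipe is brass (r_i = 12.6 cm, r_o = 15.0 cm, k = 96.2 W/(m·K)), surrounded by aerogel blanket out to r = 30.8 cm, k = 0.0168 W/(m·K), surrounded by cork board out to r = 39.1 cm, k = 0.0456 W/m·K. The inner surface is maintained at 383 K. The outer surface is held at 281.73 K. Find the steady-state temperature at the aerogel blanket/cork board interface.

Treat each layer as a resistance in series:
  R'_brass = ln(0.150/0.126)/(2πk) = 0.1744/(2π·96.2) = 2.885×10^-4 m·K/W
  R'_aerogel blanket = ln(0.308/0.150)/(2πk) = 0.7195/(2π·0.0168) = 6.816 m·K/W
  R'_cork board = ln(0.391/0.308)/(2πk) = 0.2386/(2π·0.0456) = 0.8328 m·K/W
ΣR = 2.885×10^-4 + 6.816 + 0.8328 = 7.649 m·K/W
Q' = ΔT/ΣR = (383 K − 281.73 K)/7.649 = 13.24 W/m
From the inner boundary to the aerogel blanket/cork board interface, ΣR_partial = 6.816 m·K/W.
T_interface = T_in − Q'·ΣR_partial = 383 K − (13.24)(6.816) = 292.8 K

T = 292.8 K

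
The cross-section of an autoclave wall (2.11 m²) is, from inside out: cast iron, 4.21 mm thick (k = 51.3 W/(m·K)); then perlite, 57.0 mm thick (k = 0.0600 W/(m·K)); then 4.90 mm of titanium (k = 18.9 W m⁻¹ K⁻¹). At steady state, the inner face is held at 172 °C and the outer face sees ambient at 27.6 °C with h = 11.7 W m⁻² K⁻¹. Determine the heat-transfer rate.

Q = 294 W

Treat each layer as a resistance in series:
  R_cast iron = L/(kA) = 0.00421/(51.3·2.11) = 3.889×10^-5 K/W
  R_perlite = L/(kA) = 0.0570/(0.0600·2.11) = 0.4502 K/W
  R_titanium = L/(kA) = 0.00490/(18.9·2.11) = 1.229×10^-4 K/W
  R_conv,out = 1/(hA) = 1/(11.7·2.11) = 0.04051 K/W
ΣR = 3.889×10^-5 + 0.4502 + 1.229×10^-4 + 0.04051 = 0.4909 K/W
Q = ΔT/ΣR = (172 °C − 27.6 °C)/0.4909 = 294 W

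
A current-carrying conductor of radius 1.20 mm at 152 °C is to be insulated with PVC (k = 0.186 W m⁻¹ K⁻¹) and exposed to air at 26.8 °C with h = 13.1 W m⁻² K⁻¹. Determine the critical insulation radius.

For a cylinder, r_cr = k_ins/h = 0.186/13.1 = 0.0142 m = 1.42 cm

r_cr = 1.42 cm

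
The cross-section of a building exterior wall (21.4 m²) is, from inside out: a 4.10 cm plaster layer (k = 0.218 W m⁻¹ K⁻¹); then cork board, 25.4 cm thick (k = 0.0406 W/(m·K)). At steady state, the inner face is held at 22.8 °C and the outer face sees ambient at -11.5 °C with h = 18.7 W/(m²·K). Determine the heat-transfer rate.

Series thermal resistances, inner to outer:
  R_plaster = L/(kA) = 0.0410/(0.218·21.4) = 0.008788 K/W
  R_cork board = L/(kA) = 0.254/(0.0406·21.4) = 0.2923 K/W
  R_conv,out = 1/(hA) = 1/(18.7·21.4) = 0.002499 K/W
ΣR = 0.008788 + 0.2923 + 0.002499 = 0.3036 K/W
Q = ΔT/ΣR = (22.8 °C − -11.5 °C)/0.3036 = 113 W

Q = 113 W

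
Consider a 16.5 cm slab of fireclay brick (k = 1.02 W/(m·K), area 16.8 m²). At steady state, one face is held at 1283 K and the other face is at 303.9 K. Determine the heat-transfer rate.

Q = 1.02×10^5 W

Q = kA·ΔT/L = 1.02 × 16.8 × |1283 K − 303.9 K| / 0.165 = 1.02×10^5 W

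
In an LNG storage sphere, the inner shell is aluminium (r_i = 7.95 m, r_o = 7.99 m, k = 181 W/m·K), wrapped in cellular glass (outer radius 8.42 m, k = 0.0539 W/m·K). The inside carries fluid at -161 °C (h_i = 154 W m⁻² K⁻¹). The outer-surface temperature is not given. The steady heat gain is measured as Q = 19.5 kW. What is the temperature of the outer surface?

T_out = 23.2 °C

Series resistances:
  R_conv,in = 1/(4πr²h) = 1/(4π·7.95²·154) = 8.176×10^-6 K/W
  R_aluminium = (1/7.95 − 1/7.99)/(4πk) = 6.297×10^-4/(4π·181) = 2.769×10^-7 K/W
  R_cellular glass = (1/7.99 − 1/8.42)/(4πk) = 0.006392/(4π·0.0539) = 0.009437 K/W
ΣR = 0.009445 K/W
ΔT = Q·ΣR = 19500 × 0.009445 = 184.2 K
Heat flows inward, so T_out = T_in + ΔT = -161 + 184.2 = 23.2 °C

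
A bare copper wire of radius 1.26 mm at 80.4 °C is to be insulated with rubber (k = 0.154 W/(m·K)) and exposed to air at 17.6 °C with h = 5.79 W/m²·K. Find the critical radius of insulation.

For a cylinder, r_cr = k_ins/h = 0.154/5.79 = 0.0266 m = 2.66 cm

r_cr = 2.66 cm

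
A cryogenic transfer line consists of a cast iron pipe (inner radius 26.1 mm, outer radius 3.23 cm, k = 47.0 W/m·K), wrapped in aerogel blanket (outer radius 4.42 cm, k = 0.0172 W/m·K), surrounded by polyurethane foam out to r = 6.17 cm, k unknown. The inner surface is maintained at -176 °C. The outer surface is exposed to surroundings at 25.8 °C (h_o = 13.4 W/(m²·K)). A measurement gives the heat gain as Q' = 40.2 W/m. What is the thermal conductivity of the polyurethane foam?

k = 0.0276 W/m·K

ΣR = ΔT/Q' = |-176 − 25.8|/40.2 = 5.020 m·K/W
Known resistances:
  R'_cast iron = ln(0.0323/0.0261)/(2πk) = 0.2131/(2π·47.0) = 7.217×10^-4 m·K/W
  R'_aerogel blanket = ln(0.0442/0.0323)/(2πk) = 0.3137/(2π·0.0172) = 2.902 m·K/W
  R'_conv,out = 1/(2πr h) = 1/(2π·0.0617·13.4) = 0.1925 m·K/W
R_polyurethane foam = ΣR − ΣR_known = 5.020 − 3.095 = 1.925 m·K/W
ln(r₂/r₁)/(2πk) = 1.925 ⇒ k = 0.3336/(2π·1.925) = 0.0276 W/m·K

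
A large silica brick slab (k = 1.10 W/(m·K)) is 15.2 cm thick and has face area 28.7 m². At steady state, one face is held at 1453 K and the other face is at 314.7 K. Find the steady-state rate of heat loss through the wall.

Q = kA·ΔT/L = 1.10 × 28.7 × |1453 K − 314.7 K| / 0.152 = 2.36×10^5 W

Q = 236 kW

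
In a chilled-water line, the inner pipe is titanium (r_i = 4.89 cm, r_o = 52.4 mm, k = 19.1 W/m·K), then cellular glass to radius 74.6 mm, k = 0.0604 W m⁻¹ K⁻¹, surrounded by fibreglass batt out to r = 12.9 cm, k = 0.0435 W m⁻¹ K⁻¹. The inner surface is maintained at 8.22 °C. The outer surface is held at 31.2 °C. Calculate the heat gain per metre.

Treat each layer as a resistance in series:
  R'_titanium = ln(0.0524/0.0489)/(2πk) = 0.06913/(2π·19.1) = 5.760×10^-4 m·K/W
  R'_cellular glass = ln(0.0746/0.0524)/(2πk) = 0.3532/(2π·0.0604) = 0.9308 m·K/W
  R'_fibreglass batt = ln(0.129/0.0746)/(2πk) = 0.5477/(2π·0.0435) = 2.004 m·K/W
ΣR = 5.760×10^-4 + 0.9308 + 2.004 = 2.935 m·K/W
Q' = ΔT/ΣR = (8.22 °C − 31.2 °C)/2.935 = -7.83 W/m
(Negative Q' ⇒ heat flows inward; heat gain = 7.83 W/m.)

Q' = 7.83 W/m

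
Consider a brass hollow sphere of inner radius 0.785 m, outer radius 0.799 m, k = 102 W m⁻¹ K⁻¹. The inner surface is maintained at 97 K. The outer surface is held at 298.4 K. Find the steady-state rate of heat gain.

Q = 1.16×10^7 W

Q = 4πk·ΔT/(1/r₁ − 1/r₂) = 4π × 102 × 201.4 / (1/0.785 − 1/0.799) = 1.16×10^7 W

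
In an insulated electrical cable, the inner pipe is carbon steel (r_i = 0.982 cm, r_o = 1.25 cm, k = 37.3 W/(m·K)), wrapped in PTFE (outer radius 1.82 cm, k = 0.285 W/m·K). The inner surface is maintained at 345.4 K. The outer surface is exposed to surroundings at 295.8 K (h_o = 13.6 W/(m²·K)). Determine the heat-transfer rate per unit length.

Resistance network (inner→outer):
  R'_carbon steel = ln(0.0125/0.00982)/(2πk) = 0.2413/(2π·37.3) = 0.001030 m·K/W
  R'_PTFE = ln(0.0182/0.0125)/(2πk) = 0.3757/(2π·0.285) = 0.2098 m·K/W
  R'_conv,out = 1/(2πr h) = 1/(2π·0.0182·13.6) = 0.6430 m·K/W
ΣR = 0.001030 + 0.2098 + 0.6430 = 0.8538 m·K/W
Q' = ΔT/ΣR = (345.4 K − 295.8 K)/0.8538 = 58.1 W/m

Q' = 58.1 W/m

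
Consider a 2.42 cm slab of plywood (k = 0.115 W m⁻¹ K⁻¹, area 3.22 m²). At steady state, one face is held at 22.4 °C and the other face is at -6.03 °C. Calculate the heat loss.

Q = kA·ΔT/L = 0.115 × 3.22 × |22.4 °C − -6.03 °C| / 0.0242 = 435 W

Q = 435 W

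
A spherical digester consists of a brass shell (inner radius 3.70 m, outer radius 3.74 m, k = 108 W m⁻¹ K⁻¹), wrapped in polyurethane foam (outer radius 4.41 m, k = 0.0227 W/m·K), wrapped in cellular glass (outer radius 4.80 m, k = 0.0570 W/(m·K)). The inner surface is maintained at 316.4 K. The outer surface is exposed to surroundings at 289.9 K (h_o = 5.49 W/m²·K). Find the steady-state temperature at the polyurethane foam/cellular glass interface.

T = 294.0 K

Series thermal resistances, inner to outer:
  R_brass = (1/3.70 − 1/3.74)/(4πk) = 0.002891/(4π·108) = 2.130×10^-6 K/W
  R_polyurethane foam = (1/3.74 − 1/4.41)/(4πk) = 0.04062/(4π·0.0227) = 0.1424 K/W
  R_cellular glass = (1/4.41 − 1/4.80)/(4πk) = 0.01842/(4π·0.0570) = 0.02572 K/W
  R_conv,out = 1/(4πr²h) = 1/(4π·4.80²·5.49) = 6.291×10^-4 K/W
ΣR = 2.130×10^-6 + 0.1424 + 0.02572 + 6.291×10^-4 = 0.1688 K/W
Q = ΔT/ΣR = (316.4 K − 289.9 K)/0.1688 = 157.0 W
From the inner boundary to the polyurethane foam/cellular glass interface, ΣR_partial = 0.1424 K/W.
T_interface = T_in − Q·ΣR_partial = 316.4 K − (157.0)(0.1424) = 294.0 K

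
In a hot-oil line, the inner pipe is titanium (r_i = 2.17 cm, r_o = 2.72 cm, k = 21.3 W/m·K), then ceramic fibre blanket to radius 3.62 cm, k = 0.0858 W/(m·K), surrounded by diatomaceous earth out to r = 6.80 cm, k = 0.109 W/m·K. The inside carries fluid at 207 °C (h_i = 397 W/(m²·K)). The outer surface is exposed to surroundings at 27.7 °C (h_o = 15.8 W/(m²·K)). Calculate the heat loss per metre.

Q' = 111 W/m

Resistance network (inner→outer):
  R'_conv,in = 1/(2πr h) = 1/(2π·0.0217·397) = 0.01847 m·K/W
  R'_titanium = ln(0.0272/0.0217)/(2πk) = 0.2259/(2π·21.3) = 0.001688 m·K/W
  R'_ceramic fibre blanket = ln(0.0362/0.0272)/(2πk) = 0.2858/(2π·0.0858) = 0.5302 m·K/W
  R'_diatomaceous earth = ln(0.0680/0.0362)/(2πk) = 0.6304/(2π·0.109) = 0.9205 m·K/W
  R'_conv,out = 1/(2πr h) = 1/(2π·0.0680·15.8) = 0.1481 m·K/W
ΣR = 0.01847 + 0.001688 + 0.5302 + 0.9205 + 0.1481 = 1.619 m·K/W
Q' = ΔT/ΣR = (207 °C − 27.7 °C)/1.619 = 111 W/m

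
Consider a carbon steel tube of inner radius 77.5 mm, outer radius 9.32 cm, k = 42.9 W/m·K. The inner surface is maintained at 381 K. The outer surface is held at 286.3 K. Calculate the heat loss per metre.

Q' = 2πk·ΔT/ln(r₂/r₁) = 2π × 42.9 × 94.7 / ln(0.0932/0.0775) = 1.38×10^5 W/m

Q' = 1.38×10^5 W/m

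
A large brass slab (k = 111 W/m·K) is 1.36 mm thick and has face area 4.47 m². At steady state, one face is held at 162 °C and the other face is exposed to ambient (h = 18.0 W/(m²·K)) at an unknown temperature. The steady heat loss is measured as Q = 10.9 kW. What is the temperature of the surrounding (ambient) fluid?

Series resistances:
  R_brass = L/(kA) = 0.00136/(111·4.47) = 2.741×10^-6 K/W
  R_conv,out = 1/(hA) = 1/(18.0·4.47) = 0.01243 K/W
ΣR = 0.01243 K/W
ΔT = Q·ΣR = 10900 × 0.01243 = 135.5 K
Heat flows outward, so T_out = T_in − ΔT = 162 − 135.5 = 26.5 °C

T_out = 26.5 °C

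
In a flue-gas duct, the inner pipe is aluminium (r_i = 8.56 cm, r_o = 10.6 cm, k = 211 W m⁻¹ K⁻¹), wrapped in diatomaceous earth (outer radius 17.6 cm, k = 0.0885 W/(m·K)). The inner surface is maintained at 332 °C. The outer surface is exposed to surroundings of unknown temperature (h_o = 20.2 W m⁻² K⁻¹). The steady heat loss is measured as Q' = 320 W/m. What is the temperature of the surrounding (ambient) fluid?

Sum the resistances:
  R'_aluminium = ln(0.106/0.0856)/(2πk) = 0.2138/(2π·211) = 1.612×10^-4 m·K/W
  R'_diatomaceous earth = ln(0.176/0.106)/(2πk) = 0.5070/(2π·0.0885) = 0.9118 m·K/W
  R'_conv,out = 1/(2πr h) = 1/(2π·0.176·20.2) = 0.04477 m·K/W
ΣR = 0.9568 m·K/W
ΔT = Q'·ΣR = 320 × 0.9568 = 306.2 K
Heat flows outward, so T_out = T_in − ΔT = 332 − 306.2 = 25.8 °C

T_out = 25.8 °C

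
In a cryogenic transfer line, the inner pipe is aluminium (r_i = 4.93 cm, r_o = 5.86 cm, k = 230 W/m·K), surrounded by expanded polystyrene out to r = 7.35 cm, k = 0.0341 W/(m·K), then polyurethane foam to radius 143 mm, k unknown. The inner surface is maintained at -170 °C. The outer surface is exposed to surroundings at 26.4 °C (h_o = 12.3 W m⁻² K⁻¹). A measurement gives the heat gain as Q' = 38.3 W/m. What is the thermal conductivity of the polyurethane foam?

k = 0.0266 W/m·K

ΣR = ΔT/Q' = |-170 − 26.4|/38.3 = 5.128 m·K/W
Known resistances:
  R'_aluminium = ln(0.0586/0.0493)/(2πk) = 0.1728/(2π·230) = 1.196×10^-4 m·K/W
  R'_expanded polystyrene = ln(0.0735/0.0586)/(2πk) = 0.2266/(2π·0.0341) = 1.057 m·K/W
  R'_conv,out = 1/(2πr h) = 1/(2π·0.143·12.3) = 0.09049 m·K/W
R_polyurethane foam = ΣR − ΣR_known = 5.128 − 1.148 = 3.980 m·K/W
ln(r₂/r₁)/(2πk) = 3.980 ⇒ k = 0.6656/(2π·3.980) = 0.0266 W/m·K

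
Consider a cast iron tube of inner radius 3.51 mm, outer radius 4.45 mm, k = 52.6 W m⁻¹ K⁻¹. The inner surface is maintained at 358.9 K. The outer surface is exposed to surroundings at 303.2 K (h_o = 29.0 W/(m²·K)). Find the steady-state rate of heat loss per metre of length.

Treat each layer as a resistance in series:
  R'_cast iron = ln(0.00445/0.00351)/(2πk) = 0.2373/(2π·52.6) = 7.180×10^-4 m·K/W
  R'_conv,out = 1/(2πr h) = 1/(2π·0.00445·29.0) = 1.233 m·K/W
ΣR = 7.180×10^-4 + 1.233 = 1.234 m·K/W
Q' = ΔT/ΣR = (358.9 K − 303.2 K)/1.234 = 45.1 W/m

Q' = 45.1 W/m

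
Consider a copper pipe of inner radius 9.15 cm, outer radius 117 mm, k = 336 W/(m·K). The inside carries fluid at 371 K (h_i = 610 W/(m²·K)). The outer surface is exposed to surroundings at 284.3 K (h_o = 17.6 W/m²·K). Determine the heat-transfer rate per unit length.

Q' = 1080 W/m

Series thermal resistances, inner to outer:
  R'_conv,in = 1/(2πr h) = 1/(2π·0.0915·610) = 0.002851 m·K/W
  R'_copper = ln(0.117/0.0915)/(2πk) = 0.2458/(2π·336) = 1.164×10^-4 m·K/W
  R'_conv,out = 1/(2πr h) = 1/(2π·0.117·17.6) = 0.07729 m·K/W
ΣR = 0.002851 + 1.164×10^-4 + 0.07729 = 0.08026 m·K/W
Q' = ΔT/ΣR = (371 K − 284.3 K)/0.08026 = 1080 W/m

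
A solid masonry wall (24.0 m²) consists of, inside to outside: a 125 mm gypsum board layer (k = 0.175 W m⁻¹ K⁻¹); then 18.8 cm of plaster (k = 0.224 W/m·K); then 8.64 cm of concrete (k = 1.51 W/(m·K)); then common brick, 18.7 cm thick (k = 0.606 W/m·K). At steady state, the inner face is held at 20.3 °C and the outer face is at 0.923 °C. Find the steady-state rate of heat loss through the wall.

Resistance network (inner→outer):
  R_gypsum board = L/(kA) = 0.125/(0.175·24.0) = 0.02976 K/W
  R_plaster = L/(kA) = 0.188/(0.224·24.0) = 0.03497 K/W
  R_concrete = L/(kA) = 0.0864/(1.51·24.0) = 0.002384 K/W
  R_common brick = L/(kA) = 0.187/(0.606·24.0) = 0.01286 K/W
ΣR = 0.02976 + 0.03497 + 0.002384 + 0.01286 = 0.07997 K/W
Q = ΔT/ΣR = (20.3 °C − 0.923 °C)/0.07997 = 242 W

Q = 242 W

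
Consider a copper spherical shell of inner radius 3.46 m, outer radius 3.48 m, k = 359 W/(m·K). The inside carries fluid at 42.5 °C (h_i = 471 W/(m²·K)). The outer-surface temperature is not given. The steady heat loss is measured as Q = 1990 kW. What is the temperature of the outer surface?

T_out = 13.7 °C

Series resistances:
  R_conv,in = 1/(4πr²h) = 1/(4π·3.46²·471) = 1.411×10^-5 K/W
  R_copper = (1/3.46 − 1/3.48)/(4πk) = 0.001661/(4π·359) = 3.682×10^-7 K/W
ΣR = 1.448×10^-5 K/W
ΔT = Q·ΣR = 1.99×10^6 × 1.448×10^-5 = 28.82 K
Heat flows outward, so T_out = T_in − ΔT = 42.5 − 28.82 = 13.7 °C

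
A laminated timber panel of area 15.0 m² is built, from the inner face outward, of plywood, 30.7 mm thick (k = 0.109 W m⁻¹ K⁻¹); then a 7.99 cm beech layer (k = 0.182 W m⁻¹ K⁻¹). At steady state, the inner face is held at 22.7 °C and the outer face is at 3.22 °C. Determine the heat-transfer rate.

Q = 405 W

Series thermal resistances, inner to outer:
  R_plywood = L/(kA) = 0.0307/(0.109·15.0) = 0.01878 K/W
  R_beech = L/(kA) = 0.0799/(0.182·15.0) = 0.02927 K/W
ΣR = 0.01878 + 0.02927 = 0.04805 K/W
Q = ΔT/ΣR = (22.7 °C − 3.22 °C)/0.04805 = 405 W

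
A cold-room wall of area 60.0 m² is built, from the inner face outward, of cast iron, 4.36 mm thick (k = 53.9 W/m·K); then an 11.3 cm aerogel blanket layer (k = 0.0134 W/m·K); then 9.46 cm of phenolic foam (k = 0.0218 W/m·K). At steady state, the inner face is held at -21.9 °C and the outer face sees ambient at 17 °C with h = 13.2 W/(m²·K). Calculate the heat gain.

Q = 182 W

Series thermal resistances, inner to outer:
  R_cast iron = L/(kA) = 0.00436/(53.9·60.0) = 1.348×10^-6 K/W
  R_aerogel blanket = L/(kA) = 0.113/(0.0134·60.0) = 0.1405 K/W
  R_phenolic foam = L/(kA) = 0.0946/(0.0218·60.0) = 0.07232 K/W
  R_conv,out = 1/(hA) = 1/(13.2·60.0) = 0.001263 K/W
ΣR = 1.348×10^-6 + 0.1405 + 0.07232 + 0.001263 = 0.2141 K/W
Q = ΔT/ΣR = (-21.9 °C − 17 °C)/0.2141 = -182 W
(Negative Q ⇒ heat flows inward; heat gain = 182 W.)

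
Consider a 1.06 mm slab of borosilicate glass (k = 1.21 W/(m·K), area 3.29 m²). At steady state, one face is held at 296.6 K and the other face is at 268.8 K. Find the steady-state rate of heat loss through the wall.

Q = kA·ΔT/L = 1.21 × 3.29 × |296.6 K − 268.8 K| / 0.00106 = 1.04×10^5 W

Q = 1.04×10^5 W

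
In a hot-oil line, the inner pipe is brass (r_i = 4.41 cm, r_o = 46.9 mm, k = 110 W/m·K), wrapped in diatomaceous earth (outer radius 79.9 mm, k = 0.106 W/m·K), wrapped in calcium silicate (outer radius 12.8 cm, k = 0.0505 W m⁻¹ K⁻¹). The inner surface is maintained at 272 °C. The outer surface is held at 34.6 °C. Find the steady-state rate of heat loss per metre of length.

Treat each layer as a resistance in series:
  R'_brass = ln(0.0469/0.0441)/(2πk) = 0.06156/(2π·110) = 8.907×10^-5 m·K/W
  R'_diatomaceous earth = ln(0.0799/0.0469)/(2πk) = 0.5328/(2π·0.106) = 0.7999 m·K/W
  R'_calcium silicate = ln(0.128/0.0799)/(2πk) = 0.4713/(2π·0.0505) = 1.485 m·K/W
ΣR = 8.907×10^-5 + 0.7999 + 1.485 = 2.285 m·K/W
Q' = ΔT/ΣR = (272 °C − 34.6 °C)/2.285 = 104 W/m

Q' = 104 W/m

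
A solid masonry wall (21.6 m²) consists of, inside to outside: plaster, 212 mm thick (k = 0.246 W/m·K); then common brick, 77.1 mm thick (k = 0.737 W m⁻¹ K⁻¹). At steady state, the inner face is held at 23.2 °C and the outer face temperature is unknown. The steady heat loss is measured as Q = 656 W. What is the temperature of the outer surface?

T_out = -6.15 °C

Sum the resistances:
  R_plaster = L/(kA) = 0.212/(0.246·21.6) = 0.03990 K/W
  R_common brick = L/(kA) = 0.0771/(0.737·21.6) = 0.004843 K/W
ΣR = 0.04474 K/W
ΔT = Q·ΣR = 656 × 0.04474 = 29.35 K
Heat flows outward, so T_out = T_in − ΔT = 23.2 − 29.35 = -6.15 °C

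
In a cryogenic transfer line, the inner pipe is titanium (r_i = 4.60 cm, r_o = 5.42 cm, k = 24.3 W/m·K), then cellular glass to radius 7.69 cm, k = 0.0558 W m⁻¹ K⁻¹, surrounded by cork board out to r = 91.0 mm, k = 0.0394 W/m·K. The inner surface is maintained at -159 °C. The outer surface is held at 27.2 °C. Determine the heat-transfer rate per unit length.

Resistance network (inner→outer):
  R'_titanium = ln(0.0542/0.0460)/(2πk) = 0.1640/(2π·24.3) = 0.001074 m·K/W
  R'_cellular glass = ln(0.0769/0.0542)/(2πk) = 0.3498/(2π·0.0558) = 0.9978 m·K/W
  R'_cork board = ln(0.0910/0.0769)/(2πk) = 0.1684/(2π·0.0394) = 0.6801 m·K/W
ΣR = 0.001074 + 0.9978 + 0.6801 = 1.679 m·K/W
Q' = ΔT/ΣR = (-159 °C − 27.2 °C)/1.679 = -111 W/m
(Negative Q' ⇒ heat flows inward; heat gain = 111 W/m.)

Q' = 111 W/m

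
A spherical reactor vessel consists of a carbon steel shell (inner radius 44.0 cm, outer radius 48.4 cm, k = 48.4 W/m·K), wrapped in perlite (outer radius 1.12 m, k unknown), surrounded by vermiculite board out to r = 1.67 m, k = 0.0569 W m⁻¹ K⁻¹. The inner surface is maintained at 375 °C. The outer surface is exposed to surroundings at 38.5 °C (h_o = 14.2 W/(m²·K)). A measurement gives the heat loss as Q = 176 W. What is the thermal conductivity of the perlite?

k = 0.0623 W/m·K

ΣR = ΔT/Q = |375 − 38.5|/176 = 1.912 K/W
Known resistances:
  R_carbon steel = (1/0.440 − 1/0.484)/(4πk) = 0.2066/(4π·48.4) = 3.397×10^-4 K/W
  R_vermiculite board = (1/1.12 − 1/1.67)/(4πk) = 0.2941/(4π·0.0569) = 0.4113 K/W
  R_conv,out = 1/(4πr²h) = 1/(4π·1.67²·14.2) = 0.002009 K/W
R_perlite = ΣR − ΣR_known = 1.912 − 0.4136 = 1.498 K/W
(1/r₁−1/r₂)/(4πk) = 1.498 ⇒ k = 1.173/(4π·1.498) = 0.0623 W/m·K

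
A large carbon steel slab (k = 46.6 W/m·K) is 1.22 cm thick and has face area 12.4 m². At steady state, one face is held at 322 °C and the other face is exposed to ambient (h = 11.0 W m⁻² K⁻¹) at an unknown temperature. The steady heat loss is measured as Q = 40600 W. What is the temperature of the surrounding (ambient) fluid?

T_out = 23.5 °C

Series resistances:
  R_carbon steel = L/(kA) = 0.0122/(46.6·12.4) = 2.111×10^-5 K/W
  R_conv,out = 1/(hA) = 1/(11.0·12.4) = 0.007331 K/W
ΣR = 0.007352 K/W
ΔT = Q·ΣR = 40600 × 0.007352 = 298.5 K
Heat flows outward, so T_out = T_in − ΔT = 322 − 298.5 = 23.5 °C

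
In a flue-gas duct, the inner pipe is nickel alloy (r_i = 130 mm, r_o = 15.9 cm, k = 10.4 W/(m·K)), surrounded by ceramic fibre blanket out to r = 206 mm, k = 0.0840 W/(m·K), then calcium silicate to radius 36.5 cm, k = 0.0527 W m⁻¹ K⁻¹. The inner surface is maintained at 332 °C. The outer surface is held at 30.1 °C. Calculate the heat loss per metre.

Series thermal resistances, inner to outer:
  R'_nickel alloy = ln(0.159/0.130)/(2πk) = 0.2014/(2π·10.4) = 0.003082 m·K/W
  R'_ceramic fibre blanket = ln(0.206/0.159)/(2πk) = 0.2590/(2π·0.0840) = 0.4907 m·K/W
  R'_calcium silicate = ln(0.365/0.206)/(2πk) = 0.5720/(2π·0.0527) = 1.728 m·K/W
ΣR = 0.003082 + 0.4907 + 1.728 = 2.222 m·K/W
Q' = ΔT/ΣR = (332 °C − 30.1 °C)/2.222 = 136 W/m

Q' = 136 W/m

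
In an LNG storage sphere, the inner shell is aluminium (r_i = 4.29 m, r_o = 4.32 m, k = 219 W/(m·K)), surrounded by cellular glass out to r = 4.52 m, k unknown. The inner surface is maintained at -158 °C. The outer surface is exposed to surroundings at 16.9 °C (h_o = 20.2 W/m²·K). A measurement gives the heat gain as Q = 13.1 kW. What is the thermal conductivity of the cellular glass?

k = 0.0619 W/m·K

ΣR = ΔT/Q = |-158 − 16.9|/13100 = 0.01335 K/W
Known resistances:
  R_aluminium = (1/4.29 − 1/4.32)/(4πk) = 0.001619/(4π·219) = 5.882×10^-7 K/W
  R_conv,out = 1/(4πr²h) = 1/(4π·4.52²·20.2) = 1.928×10^-4 K/W
R_cellular glass = ΣR − ΣR_known = 0.01335 − 1.934×10^-4 = 0.01316 K/W
(1/r₁−1/r₂)/(4πk) = 0.01316 ⇒ k = 0.01024/(4π·0.01316) = 0.0619 W/m·K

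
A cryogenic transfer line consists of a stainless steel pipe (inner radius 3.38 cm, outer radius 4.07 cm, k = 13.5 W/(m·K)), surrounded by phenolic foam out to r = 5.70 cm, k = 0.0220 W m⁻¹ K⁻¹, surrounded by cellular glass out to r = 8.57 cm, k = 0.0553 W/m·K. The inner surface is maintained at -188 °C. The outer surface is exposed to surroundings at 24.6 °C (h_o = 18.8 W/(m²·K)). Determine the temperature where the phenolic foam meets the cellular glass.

T = -48.3 °C

Resistance network (inner→outer):
  R'_stainless steel = ln(0.0407/0.0338)/(2πk) = 0.1858/(2π·13.5) = 0.002190 m·K/W
  R'_phenolic foam = ln(0.0570/0.0407)/(2πk) = 0.3368/(2π·0.0220) = 2.437 m·K/W
  R'_cellular glass = ln(0.0857/0.0570)/(2πk) = 0.4078/(2π·0.0553) = 1.174 m·K/W
  R'_conv,out = 1/(2πr h) = 1/(2π·0.0857·18.8) = 0.09878 m·K/W
ΣR = 0.002190 + 2.437 + 1.174 + 0.09878 = 3.712 m·K/W
Q' = ΔT/ΣR = (-188 °C − 24.6 °C)/3.712 = -57.27 W/m
From the inner boundary to the phenolic foam/cellular glass interface, ΣR_partial = 2.439 m·K/W.
T_interface = T_in − Q'·ΣR_partial = -188 °C − (-57.27)(2.439) = -48.3 °C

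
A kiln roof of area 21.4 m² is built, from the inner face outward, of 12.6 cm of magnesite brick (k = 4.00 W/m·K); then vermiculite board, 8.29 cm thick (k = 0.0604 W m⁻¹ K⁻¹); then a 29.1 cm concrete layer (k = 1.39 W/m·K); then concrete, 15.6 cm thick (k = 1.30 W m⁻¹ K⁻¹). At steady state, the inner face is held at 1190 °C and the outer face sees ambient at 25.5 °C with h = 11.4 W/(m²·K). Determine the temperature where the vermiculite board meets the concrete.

Treat each layer as a resistance in series:
  R_magnesite brick = L/(kA) = 0.126/(4.00·21.4) = 0.001472 K/W
  R_vermiculite board = L/(kA) = 0.0829/(0.0604·21.4) = 0.06414 K/W
  R_concrete = L/(kA) = 0.291/(1.39·21.4) = 0.009783 K/W
  R_concrete = L/(kA) = 0.156/(1.30·21.4) = 0.005607 K/W
  R_conv,out = 1/(hA) = 1/(11.4·21.4) = 0.004099 K/W
ΣR = 0.001472 + 0.06414 + 0.009783 + 0.005607 + 0.004099 = 0.08510 K/W
Q = ΔT/ΣR = (1190 °C − 25.5 °C)/0.08510 = 13680 W
From the inner boundary to the vermiculite board/concrete interface, ΣR_partial = 0.06561 K/W.
T_interface = T_in − Q·ΣR_partial = 1190 °C − (13680)(0.06561) = 292 °C

T = 292 °C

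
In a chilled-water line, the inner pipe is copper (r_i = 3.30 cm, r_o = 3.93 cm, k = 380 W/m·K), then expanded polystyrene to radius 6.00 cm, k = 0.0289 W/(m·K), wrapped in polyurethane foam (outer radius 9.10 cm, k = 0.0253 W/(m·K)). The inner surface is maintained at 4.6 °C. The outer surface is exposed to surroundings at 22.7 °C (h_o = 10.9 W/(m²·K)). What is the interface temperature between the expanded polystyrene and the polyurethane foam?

Series thermal resistances, inner to outer:
  R'_copper = ln(0.0393/0.0330)/(2πk) = 0.1747/(2π·380) = 7.318×10^-5 m·K/W
  R'_expanded polystyrene = ln(0.0600/0.0393)/(2πk) = 0.4231/(2π·0.0289) = 2.330 m·K/W
  R'_polyurethane foam = ln(0.0910/0.0600)/(2πk) = 0.4165/(2π·0.0253) = 2.620 m·K/W
  R'_conv,out = 1/(2πr h) = 1/(2π·0.0910·10.9) = 0.1605 m·K/W
ΣR = 7.318×10^-5 + 2.330 + 2.620 + 0.1605 = 5.111 m·K/W
Q' = ΔT/ΣR = (4.6 °C − 22.7 °C)/5.111 = -3.541 W/m
From the inner boundary to the expanded polystyrene/polyurethane foam interface, ΣR_partial = 2.330 m·K/W.
T_interface = T_in − Q'·ΣR_partial = 4.6 °C − (-3.541)(2.330) = 12.9 °C

T = 12.9 °C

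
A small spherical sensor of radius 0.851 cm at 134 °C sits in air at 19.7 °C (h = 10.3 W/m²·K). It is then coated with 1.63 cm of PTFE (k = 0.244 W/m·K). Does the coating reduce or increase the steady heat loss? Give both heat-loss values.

Critical radius for a sphere: r_cr = 2k/h = 0.0474 m = 4.74 cm.
Outer radius after coating: r₂ = 0.00851 + 0.0163 = 0.02481 m.
Since r₁ < r_cr and r₂ ≤ r_cr, the coating moves toward the maximum at r_cr — heat loss rises.
Bare: R = 1/(4πr₁²h) = 106.7 K/W; Q = 114.3/106.7 = 1.07 W.
Coated: R = R_cond + R_conv = 37.73 K/W; Q = 114.3/37.73 = 3.03 W.

increases: 1.07 → 3.03 W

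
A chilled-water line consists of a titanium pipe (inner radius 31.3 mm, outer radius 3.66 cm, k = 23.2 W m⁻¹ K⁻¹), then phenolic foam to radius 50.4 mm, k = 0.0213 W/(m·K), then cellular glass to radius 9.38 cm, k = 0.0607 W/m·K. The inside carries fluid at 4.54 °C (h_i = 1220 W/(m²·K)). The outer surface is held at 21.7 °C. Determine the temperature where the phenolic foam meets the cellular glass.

Treat each layer as a resistance in series:
  R'_conv,in = 1/(2πr h) = 1/(2π·0.0313·1220) = 0.004168 m·K/W
  R'_titanium = ln(0.0366/0.0313)/(2πk) = 0.1564/(2π·23.2) = 0.001073 m·K/W
  R'_phenolic foam = ln(0.0504/0.0366)/(2πk) = 0.3199/(2π·0.0213) = 2.391 m·K/W
  R'_cellular glass = ln(0.0938/0.0504)/(2πk) = 0.6212/(2π·0.0607) = 1.629 m·K/W
ΣR = 0.004168 + 0.001073 + 2.391 + 1.629 = 4.025 m·K/W
Q' = ΔT/ΣR = (4.54 °C − 21.7 °C)/4.025 = -4.263 W/m
From the inner boundary to the phenolic foam/cellular glass interface, ΣR_partial = 2.396 m·K/W.
T_interface = T_in − Q'·ΣR_partial = 4.54 °C − (-4.263)(2.396) = 14.8 °C

T = 14.8 °C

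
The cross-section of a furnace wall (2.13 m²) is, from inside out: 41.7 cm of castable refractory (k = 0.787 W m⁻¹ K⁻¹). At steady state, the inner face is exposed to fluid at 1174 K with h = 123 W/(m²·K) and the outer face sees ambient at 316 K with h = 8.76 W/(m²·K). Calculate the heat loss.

Treat each layer as a resistance in series:
  R_conv,in = 1/(hA) = 1/(123·2.13) = 0.003817 K/W
  R_castable refractory = L/(kA) = 0.417/(0.787·2.13) = 0.2488 K/W
  R_conv,out = 1/(hA) = 1/(8.76·2.13) = 0.05359 K/W
ΣR = 0.003817 + 0.2488 + 0.05359 = 0.3062 K/W
Q = ΔT/ΣR = (1174 K − 316 K)/0.3062 = 2800 W

Q = 2800 W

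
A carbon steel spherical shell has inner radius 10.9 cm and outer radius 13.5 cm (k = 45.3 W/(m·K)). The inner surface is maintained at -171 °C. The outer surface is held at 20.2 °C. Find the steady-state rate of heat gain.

Q = 4πk·ΔT/(1/r₁ − 1/r₂) = 4π × 45.3 × 191.2 / (1/0.109 − 1/0.135) = 61600 W

Q = 61600 W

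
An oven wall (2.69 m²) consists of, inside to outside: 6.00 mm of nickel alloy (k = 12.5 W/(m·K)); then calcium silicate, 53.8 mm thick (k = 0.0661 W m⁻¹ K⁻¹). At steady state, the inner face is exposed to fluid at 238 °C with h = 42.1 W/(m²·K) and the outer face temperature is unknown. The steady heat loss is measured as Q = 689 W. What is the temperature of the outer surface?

T_out = 23.3 °C

Sum the resistances:
  R_conv,in = 1/(hA) = 1/(42.1·2.69) = 0.008830 K/W
  R_nickel alloy = L/(kA) = 0.00600/(12.5·2.69) = 1.784×10^-4 K/W
  R_calcium silicate = L/(kA) = 0.0538/(0.0661·2.69) = 0.3026 K/W
ΣR = 0.3116 K/W
ΔT = Q·ΣR = 689 × 0.3116 = 214.7 K
Heat flows outward, so T_out = T_in − ΔT = 238 − 214.7 = 23.3 °C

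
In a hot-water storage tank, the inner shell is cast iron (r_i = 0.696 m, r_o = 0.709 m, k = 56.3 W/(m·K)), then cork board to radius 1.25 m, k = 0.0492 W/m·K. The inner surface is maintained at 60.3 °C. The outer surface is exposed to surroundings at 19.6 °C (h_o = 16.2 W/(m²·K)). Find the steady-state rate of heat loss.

Q = 41.1 W

Resistance network (inner→outer):
  R_cast iron = (1/0.696 − 1/0.709)/(4πk) = 0.02634/(4π·56.3) = 3.724×10^-5 K/W
  R_cork board = (1/0.709 − 1/1.25)/(4πk) = 0.6104/(4π·0.0492) = 0.9873 K/W
  R_conv,out = 1/(4πr²h) = 1/(4π·1.25²·16.2) = 0.003144 K/W
ΣR = 3.724×10^-5 + 0.9873 + 0.003144 = 0.9905 K/W
Q = ΔT/ΣR = (60.3 °C − 19.6 °C)/0.9905 = 41.1 W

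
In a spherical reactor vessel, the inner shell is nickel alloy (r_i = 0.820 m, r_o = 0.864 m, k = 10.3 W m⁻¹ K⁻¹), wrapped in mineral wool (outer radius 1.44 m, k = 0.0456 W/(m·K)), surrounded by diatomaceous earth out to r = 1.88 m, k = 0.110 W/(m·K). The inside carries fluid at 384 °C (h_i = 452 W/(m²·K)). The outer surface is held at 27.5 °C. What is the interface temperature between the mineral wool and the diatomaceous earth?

Resistance network (inner→outer):
  R_conv,in = 1/(4πr²h) = 1/(4π·0.820²·452) = 2.618×10^-4 K/W
  R_nickel alloy = (1/0.820 − 1/0.864)/(4πk) = 0.06210/(4π·10.3) = 4.798×10^-4 K/W
  R_mineral wool = (1/0.864 − 1/1.44)/(4πk) = 0.4630/(4π·0.0456) = 0.8079 K/W
  R_diatomaceous earth = (1/1.44 − 1/1.88)/(4πk) = 0.1625/(4π·0.110) = 0.1176 K/W
ΣR = 2.618×10^-4 + 4.798×10^-4 + 0.8079 + 0.1176 = 0.9262 K/W
Q = ΔT/ΣR = (384 °C − 27.5 °C)/0.9262 = 384.9 W
From the inner boundary to the mineral wool/diatomaceous earth interface, ΣR_partial = 0.8086 K/W.
T_interface = T_in − Q·ΣR_partial = 384 °C − (384.9)(0.8086) = 72.8 °C

T = 72.8 °C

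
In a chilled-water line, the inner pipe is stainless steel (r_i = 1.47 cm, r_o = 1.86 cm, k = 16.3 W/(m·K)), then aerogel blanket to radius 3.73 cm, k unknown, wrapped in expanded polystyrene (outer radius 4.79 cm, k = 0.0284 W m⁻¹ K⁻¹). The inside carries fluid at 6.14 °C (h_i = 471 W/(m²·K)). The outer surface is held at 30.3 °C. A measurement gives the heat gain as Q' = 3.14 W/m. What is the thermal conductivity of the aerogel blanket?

k = 0.0177 W/m·K

ΣR = ΔT/Q' = |6.14 − 30.3|/3.14 = 7.694 m·K/W
Known resistances:
  R'_conv,in = 1/(2πr h) = 1/(2π·0.0147·471) = 0.02299 m·K/W
  R'_stainless steel = ln(0.0186/0.0147)/(2πk) = 0.2353/(2π·16.3) = 0.002298 m·K/W
  R'_expanded polystyrene = ln(0.0479/0.0373)/(2πk) = 0.2501/(2π·0.0284) = 1.402 m·K/W
R_aerogel blanket = ΣR − ΣR_known = 7.694 − 1.427 = 6.267 m·K/W
ln(r₂/r₁)/(2πk) = 6.267 ⇒ k = 0.6958/(2π·6.267) = 0.0177 W/m·K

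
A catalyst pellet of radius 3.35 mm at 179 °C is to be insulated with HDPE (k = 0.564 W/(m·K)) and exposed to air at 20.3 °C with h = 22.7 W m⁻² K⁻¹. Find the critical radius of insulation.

For a sphere, r_cr = 2k_ins/h = 2·0.564/22.7 = 0.0497 m = 4.97 cm

r_cr = 4.97 cm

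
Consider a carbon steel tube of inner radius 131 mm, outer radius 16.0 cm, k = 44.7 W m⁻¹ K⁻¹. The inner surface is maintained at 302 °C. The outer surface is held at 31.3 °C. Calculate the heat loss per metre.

Q' = 2πk·ΔT/ln(r₂/r₁) = 2π × 44.7 × 270.7 / ln(0.160/0.131) = 3.80×10^5 W/m

Q' = 3.80×10^5 W/m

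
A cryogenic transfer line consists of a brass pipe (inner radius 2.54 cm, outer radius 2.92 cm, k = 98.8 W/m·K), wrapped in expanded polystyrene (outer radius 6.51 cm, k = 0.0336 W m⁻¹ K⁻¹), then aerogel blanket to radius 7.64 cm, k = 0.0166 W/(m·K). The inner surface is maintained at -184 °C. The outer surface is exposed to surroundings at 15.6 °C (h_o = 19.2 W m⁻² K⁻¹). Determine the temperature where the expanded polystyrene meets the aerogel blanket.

T = -44.7 °C

Resistance network (inner→outer):
  R'_brass = ln(0.0292/0.0254)/(2πk) = 0.1394/(2π·98.8) = 2.246×10^-4 m·K/W
  R'_expanded polystyrene = ln(0.0651/0.0292)/(2πk) = 0.8018/(2π·0.0336) = 3.798 m·K/W
  R'_aerogel blanket = ln(0.0764/0.0651)/(2πk) = 0.1601/(2π·0.0166) = 1.535 m·K/W
  R'_conv,out = 1/(2πr h) = 1/(2π·0.0764·19.2) = 0.1085 m·K/W
ΣR = 2.246×10^-4 + 3.798 + 1.535 + 0.1085 = 5.442 m·K/W
Q' = ΔT/ΣR = (-184 °C − 15.6 °C)/5.442 = -36.68 W/m
From the inner boundary to the expanded polystyrene/aerogel blanket interface, ΣR_partial = 3.798 m·K/W.
T_interface = T_in − Q'·ΣR_partial = -184 °C − (-36.68)(3.798) = -44.7 °C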